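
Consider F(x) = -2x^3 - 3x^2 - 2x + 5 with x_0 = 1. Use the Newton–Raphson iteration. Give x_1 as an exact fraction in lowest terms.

6/7

F'(x) = -6x^2 - 6x - 2.
F(1) = -2, F'(1) = -14, so x_1 = 1 - (-2)/(-14) = 6/7.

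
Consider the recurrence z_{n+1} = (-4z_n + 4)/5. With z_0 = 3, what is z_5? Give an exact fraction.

-1228/3125

z_1 = (-4·3 + 4)/5 = -8/5.
z_2 = (-4·(-8/5) + 4)/5 = 52/25.
z_3 = (-4·(52/25) + 4)/5 = -108/125.
z_4 = (-4·(-108/125) + 4)/5 = 932/625.
z_5 = (-4·(932/625) + 4)/5 = -1228/3125.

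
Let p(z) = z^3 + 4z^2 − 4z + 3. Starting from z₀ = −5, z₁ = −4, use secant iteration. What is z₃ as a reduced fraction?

p(−5) = −2, p(−4) = 19. z₂ = (−4) − 19·((−4) − (−5))/(19 − (−2)) = −103/21.
p(−4) = 19, p(−103/21) = 7904/9261. z₃ = (−103/21) − (7904/9261)·((−103/21) − (−4))/((7904/9261) − 19) = −43759/8845.

−43759/8845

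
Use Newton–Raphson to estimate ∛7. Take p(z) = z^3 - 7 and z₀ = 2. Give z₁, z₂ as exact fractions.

z₁ = 23/12, z₂ = 18215/9522

p'(z) = 3z^2.
p(2) = 1, p'(2) = 12, so z₁ = 2 - 1/12 = 23/12.
p(23/12) = 71/1728, p'(23/12) = 529/48, so z₂ = (23/12) - (71/1728)/(529/48) = 18215/9522.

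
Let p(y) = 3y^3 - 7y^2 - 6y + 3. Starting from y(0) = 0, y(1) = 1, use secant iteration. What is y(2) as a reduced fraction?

3/10

p(0) = 3, p(1) = -7. y(2) = 1 - (-7)·(1 - 0)/((-7) - 3) = 3/10.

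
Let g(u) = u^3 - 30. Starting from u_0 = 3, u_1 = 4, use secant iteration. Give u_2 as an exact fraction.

114/37

g(3) = -3, g(4) = 34. u_2 = 4 - 34·(4 - 3)/(34 - (-3)) = 114/37.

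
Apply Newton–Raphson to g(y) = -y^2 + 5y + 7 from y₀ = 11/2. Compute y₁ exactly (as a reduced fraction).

149/24

g'(y) = -2y + 5.
g(11/2) = 17/4, g'(11/2) = -6, so y₁ = (11/2) - (17/4)/(-6) = 149/24.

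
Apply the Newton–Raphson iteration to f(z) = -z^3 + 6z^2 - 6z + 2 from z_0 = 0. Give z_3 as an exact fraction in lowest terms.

f'(z) = -3z^2 + 12z - 6.
f(0) = 2, f'(0) = -6, so z_1 = 0 - 2/(-6) = 1/3.
f(1/3) = 17/27, f'(1/3) = -7/3, so z_2 = (1/3) - (17/27)/(-7/3) = 38/63.
f(38/63) = 86122/250047, f'(38/63) = 194/1323, so z_3 = (38/63) - (86122/250047)/(194/1323) = -32003/18333.

-32003/18333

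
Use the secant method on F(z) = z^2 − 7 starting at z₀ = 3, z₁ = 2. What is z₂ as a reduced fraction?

F(3) = 2, F(2) = −3. z₂ = 2 − (−3)·(2 − 3)/((−3) − 2) = 13/5.

13/5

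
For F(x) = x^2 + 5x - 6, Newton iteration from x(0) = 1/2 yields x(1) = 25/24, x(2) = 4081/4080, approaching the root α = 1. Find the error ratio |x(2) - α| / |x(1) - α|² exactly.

12/85

x(1) - α = 25/24 - 1 = 1/24, so |x(1) - α| = 1/24.
x(2) - α = 4081/4080 - 1 = 1/4080, so |x(2) - α| = 1/4080.
|x(1) - α|² = 1/576.
Ratio = (1/4080) / (1/576) = 12/85.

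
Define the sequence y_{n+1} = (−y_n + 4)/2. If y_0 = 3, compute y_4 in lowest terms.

23/16

y_1 = (−3 + 4)/2 = 1/2.
y_2 = (−(1/2) + 4)/2 = 7/4.
y_3 = (−(7/4) + 4)/2 = 9/8.
y_4 = (−(9/8) + 4)/2 = 23/16.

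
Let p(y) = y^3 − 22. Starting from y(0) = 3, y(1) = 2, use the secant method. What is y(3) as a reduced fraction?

8651/3062

p(3) = 5, p(2) = −14. y(2) = 2 − (−14)·(2 − 3)/((−14) − 5) = 52/19.
p(2) = −14, p(52/19) = −10290/6859. y(3) = (52/19) − (−10290/6859)·((52/19) − 2)/((−10290/6859) − (−14)) = 8651/3062.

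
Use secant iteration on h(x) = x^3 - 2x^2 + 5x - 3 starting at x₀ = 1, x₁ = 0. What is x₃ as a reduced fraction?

48/65

h(1) = 1, h(0) = -3. x₂ = 0 - (-3)·(0 - 1)/((-3) - 1) = 3/4.
h(0) = -3, h(3/4) = 3/64. x₃ = (3/4) - (3/64)·((3/4) - 0)/((3/64) - (-3)) = 48/65.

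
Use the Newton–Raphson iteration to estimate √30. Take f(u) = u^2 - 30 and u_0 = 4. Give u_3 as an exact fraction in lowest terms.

f'(u) = 2u.
f(4) = -14, f'(4) = 8, so u_1 = 4 - (-14)/8 = 23/4.
f(23/4) = 49/16, f'(23/4) = 23/2, so u_2 = (23/4) - (49/16)/(23/2) = 1009/184.
f(1009/184) = 2401/33856, f'(1009/184) = 1009/92, so u_3 = (1009/184) - (2401/33856)/(1009/92) = 2033761/371312.

2033761/371312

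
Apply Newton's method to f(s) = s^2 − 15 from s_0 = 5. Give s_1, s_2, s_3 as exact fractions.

f'(s) = 2s.
f(5) = 10, f'(5) = 10, so s_1 = 5 − 10/10 = 4.
f(4) = 1, f'(4) = 8, so s_2 = 4 − 1/8 = 31/8.
f(31/8) = 1/64, f'(31/8) = 31/4, so s_3 = (31/8) − (1/64)/(31/4) = 1921/496.

s_1 = 4, s_2 = 31/8, s_3 = 1921/496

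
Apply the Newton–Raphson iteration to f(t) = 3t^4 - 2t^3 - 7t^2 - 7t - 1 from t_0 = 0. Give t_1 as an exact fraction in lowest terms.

-1/7

f'(t) = 12t^3 - 6t^2 - 14t - 7.
f(0) = -1, f'(0) = -7, so t_1 = 0 - (-1)/(-7) = -1/7.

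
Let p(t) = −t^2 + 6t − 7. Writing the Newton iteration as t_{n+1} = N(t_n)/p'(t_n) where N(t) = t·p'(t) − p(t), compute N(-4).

p'(t) = −2t + 6.
N(t) = t·p'(t) − p(t) = t·(−2t + 6) − (−t^2 + 6t − 7) = −t^2 + 7.
N(-4) = −9.

−9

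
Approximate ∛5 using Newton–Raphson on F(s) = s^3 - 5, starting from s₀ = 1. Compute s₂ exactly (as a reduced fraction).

F'(s) = 3s^2.
F(1) = -4, F'(1) = 3, so s₁ = 1 - (-4)/3 = 7/3.
F(7/3) = 208/27, F'(7/3) = 49/3, so s₂ = (7/3) - (208/27)/(49/3) = 821/441.

821/441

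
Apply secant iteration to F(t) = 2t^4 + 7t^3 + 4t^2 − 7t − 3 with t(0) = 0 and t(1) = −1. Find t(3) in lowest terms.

−1/3

F(0) = −3, F(−1) = 3. t(2) = (−1) − 3·((−1) − 0)/(3 − (−3)) = −1/2.
F(−1) = 3, F(−1/2) = 3/4. t(3) = (−1/2) − (3/4)·((−1/2) − (−1))/((3/4) − 3) = −1/3.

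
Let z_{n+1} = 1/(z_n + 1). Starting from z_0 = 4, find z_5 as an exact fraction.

z_1 = 1/(4 + 1) = 1/5.
z_2 = 1/(1/5 + 1) = 5/6.
z_3 = 1/(5/6 + 1) = 6/11.
z_4 = 1/(6/11 + 1) = 11/17.
z_5 = 1/(11/17 + 1) = 17/28.

17/28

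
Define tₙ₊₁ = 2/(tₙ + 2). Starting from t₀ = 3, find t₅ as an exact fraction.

t₁ = 2/(3 + 2) = 2/5.
t₂ = 2/(2/5 + 2) = 5/6.
t₃ = 2/(5/6 + 2) = 12/17.
t₄ = 2/(12/17 + 2) = 17/23.
t₅ = 2/(17/23 + 2) = 46/63.

46/63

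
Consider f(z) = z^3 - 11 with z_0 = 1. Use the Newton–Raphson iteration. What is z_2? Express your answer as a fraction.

4691/1521

f'(z) = 3z^2.
f(1) = -10, f'(1) = 3, so z_1 = 1 - (-10)/3 = 13/3.
f(13/3) = 1900/27, f'(13/3) = 169/3, so z_2 = (13/3) - (1900/27)/(169/3) = 4691/1521.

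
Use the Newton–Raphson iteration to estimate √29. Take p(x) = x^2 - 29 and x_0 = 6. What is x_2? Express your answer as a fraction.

p'(x) = 2x.
p(6) = 7, p'(6) = 12, so x_1 = 6 - 7/12 = 65/12.
p(65/12) = 49/144, p'(65/12) = 65/6, so x_2 = (65/12) - (49/144)/(65/6) = 8401/1560.

8401/1560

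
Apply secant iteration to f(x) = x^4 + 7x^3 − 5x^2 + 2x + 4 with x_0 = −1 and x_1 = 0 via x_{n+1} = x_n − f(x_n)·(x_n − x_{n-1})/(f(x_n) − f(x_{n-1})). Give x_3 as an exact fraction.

f(−1) = −9, f(0) = 4. x_2 = 0 − 4·(0 − (−1))/(4 − (−9)) = −4/13.
f(0) = 4, f(−4/13) = 77580/28561. x_3 = (−4/13) − (77580/28561)·((−4/13) − 0)/((77580/28561) − 4) = −4394/4583.

−4394/4583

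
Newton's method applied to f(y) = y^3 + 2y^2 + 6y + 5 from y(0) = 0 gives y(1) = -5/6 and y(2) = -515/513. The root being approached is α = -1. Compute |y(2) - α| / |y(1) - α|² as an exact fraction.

y(1) - α = -5/6 - (-1) = -5/6 + 1 = 1/6, so |y(1) - α| = 1/6.
y(2) - α = -515/513 - (-1) = -515/513 + 1 = -2/513, so |y(2) - α| = 2/513.
|y(1) - α|² = 1/36.
Ratio = (2/513) / (1/36) = 8/57.

8/57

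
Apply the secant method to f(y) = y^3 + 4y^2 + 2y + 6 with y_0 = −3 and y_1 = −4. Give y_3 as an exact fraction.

−3891/1003

f(−3) = 9, f(−4) = −2. y_2 = (−4) − (−2)·((−4) − (−3))/((−2) − 9) = −42/11.
f(−4) = −2, f(−42/11) = 1350/1331. y_3 = (−42/11) − (1350/1331)·((−42/11) − (−4))/((1350/1331) − (−2)) = −3891/1003.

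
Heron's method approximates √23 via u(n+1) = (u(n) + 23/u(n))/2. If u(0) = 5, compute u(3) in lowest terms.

u(1) = (5 + 23/5)/2 = 24/5.
u(2) = (24/5 + 23/(24/5))/2 = 1151/240.
u(3) = (1151/240 + 23/(1151/240))/2 = 2649601/552480.

2649601/552480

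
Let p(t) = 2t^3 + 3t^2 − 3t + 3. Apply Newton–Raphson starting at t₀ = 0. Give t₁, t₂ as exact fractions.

t₁ = 1, t₂ = 4/9

p'(t) = 6t^2 + 6t − 3.
p(0) = 3, p'(0) = −3, so t₁ = 0 − 3/(−3) = 1.
p(1) = 5, p'(1) = 9, so t₂ = 1 − 5/9 = 4/9.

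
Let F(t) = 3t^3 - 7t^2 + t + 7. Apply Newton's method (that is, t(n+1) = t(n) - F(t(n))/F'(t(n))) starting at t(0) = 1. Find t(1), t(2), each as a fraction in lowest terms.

F'(t) = 9t^2 - 14t + 1.
F(1) = 4, F'(1) = -4, so t(1) = 1 - 4/(-4) = 2.
F(2) = 5, F'(2) = 9, so t(2) = 2 - 5/9 = 13/9.

t(1) = 2, t(2) = 13/9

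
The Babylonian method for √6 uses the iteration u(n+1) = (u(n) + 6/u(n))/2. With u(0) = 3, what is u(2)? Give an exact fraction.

u(1) = (3 + 6/3)/2 = 5/2.
u(2) = (5/2 + 6/(5/2))/2 = 49/20.

49/20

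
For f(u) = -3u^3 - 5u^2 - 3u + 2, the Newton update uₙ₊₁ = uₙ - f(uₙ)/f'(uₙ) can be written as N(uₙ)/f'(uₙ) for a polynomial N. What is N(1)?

-13

f'(u) = -9u^2 - 10u - 3.
N(u) = u·f'(u) - f(u) = u·(-9u^2 - 10u - 3) - (-3u^3 - 5u^2 - 3u + 2) = -6u^3 - 5u^2 - 2.
N(1) = -13.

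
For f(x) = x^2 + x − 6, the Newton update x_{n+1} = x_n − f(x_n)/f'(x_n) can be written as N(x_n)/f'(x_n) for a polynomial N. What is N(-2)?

10

f'(x) = 2x + 1.
N(x) = x·f'(x) − f(x) = x·(2x + 1) − (x^2 + x − 6) = x^2 + 6.
N(-2) = 10.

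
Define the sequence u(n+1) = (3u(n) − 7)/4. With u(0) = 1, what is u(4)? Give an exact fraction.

u(1) = (3·1 − 7)/4 = −1.
u(2) = (3·(−1) − 7)/4 = −5/2.
u(3) = (3·(−5/2) − 7)/4 = −29/8.
u(4) = (3·(−29/8) − 7)/4 = −143/32.

−143/32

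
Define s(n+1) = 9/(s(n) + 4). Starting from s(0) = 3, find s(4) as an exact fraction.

1899/1177

s(1) = 9/(3 + 4) = 9/7.
s(2) = 9/(9/7 + 4) = 63/37.
s(3) = 9/(63/37 + 4) = 333/211.
s(4) = 9/(333/211 + 4) = 1899/1177.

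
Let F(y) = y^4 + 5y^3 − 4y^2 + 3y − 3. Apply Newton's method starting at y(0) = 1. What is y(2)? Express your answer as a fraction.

F'(y) = 4y^3 + 15y^2 − 8y + 3.
F(1) = 2, F'(1) = 14, so y(1) = 1 − 2/14 = 6/7.
F(6/7) = 771/2401, F'(6/7) = 3321/343, so y(2) = (6/7) − (771/2401)/(3321/343) = 6385/7749.

6385/7749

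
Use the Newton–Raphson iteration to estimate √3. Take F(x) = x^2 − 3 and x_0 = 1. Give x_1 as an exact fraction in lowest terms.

F'(x) = 2x.
F(1) = −2, F'(1) = 2, so x_1 = 1 − (−2)/2 = 2.

2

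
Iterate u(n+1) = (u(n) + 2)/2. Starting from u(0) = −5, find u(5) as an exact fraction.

u(1) = ((−5) + 2)/2 = −3/2.
u(2) = ((−3/2) + 2)/2 = 1/4.
u(3) = ((1/4) + 2)/2 = 9/8.
u(4) = ((9/8) + 2)/2 = 25/16.
u(5) = ((25/16) + 2)/2 = 57/32.

57/32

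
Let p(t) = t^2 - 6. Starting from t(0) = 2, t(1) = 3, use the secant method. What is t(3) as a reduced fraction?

p(2) = -2, p(3) = 3. t(2) = 3 - 3·(3 - 2)/(3 - (-2)) = 12/5.
p(3) = 3, p(12/5) = -6/25. t(3) = (12/5) - (-6/25)·((12/5) - 3)/((-6/25) - 3) = 22/9.

22/9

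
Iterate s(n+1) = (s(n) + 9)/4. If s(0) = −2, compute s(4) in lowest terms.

s(1) = ((−2) + 9)/4 = 7/4.
s(2) = ((7/4) + 9)/4 = 43/16.
s(3) = ((43/16) + 9)/4 = 187/64.
s(4) = ((187/64) + 9)/4 = 763/256.

763/256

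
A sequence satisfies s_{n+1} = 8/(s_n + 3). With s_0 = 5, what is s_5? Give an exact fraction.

s_1 = 8/(5 + 3) = 1.
s_2 = 8/(1 + 3) = 2.
s_3 = 8/(2 + 3) = 8/5.
s_4 = 8/(8/5 + 3) = 40/23.
s_5 = 8/(40/23 + 3) = 184/109.

184/109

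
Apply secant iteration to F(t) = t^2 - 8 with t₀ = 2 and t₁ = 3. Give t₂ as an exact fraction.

F(2) = -4, F(3) = 1. t₂ = 3 - 1·(3 - 2)/(1 - (-4)) = 14/5.

14/5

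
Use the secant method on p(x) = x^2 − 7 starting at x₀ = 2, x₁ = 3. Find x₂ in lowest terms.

p(2) = −3, p(3) = 2. x₂ = 3 − 2·(3 − 2)/(2 − (−3)) = 13/5.

13/5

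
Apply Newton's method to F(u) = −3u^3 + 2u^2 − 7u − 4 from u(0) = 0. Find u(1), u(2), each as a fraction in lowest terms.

F'(u) = −9u^2 + 4u − 7.
F(0) = −4, F'(0) = −7, so u(1) = 0 − (−4)/(−7) = −4/7.
F(−4/7) = 416/343, F'(−4/7) = −599/49, so u(2) = (−4/7) − (416/343)/(−599/49) = −1980/4193.

u(1) = −4/7, u(2) = −1980/4193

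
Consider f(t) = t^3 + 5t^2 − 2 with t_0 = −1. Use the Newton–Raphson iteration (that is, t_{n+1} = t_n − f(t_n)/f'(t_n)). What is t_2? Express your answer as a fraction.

−1311/1925

f'(t) = 3t^2 + 10t.
f(−1) = 2, f'(−1) = −7, so t_1 = (−1) − 2/(−7) = −5/7.
f(−5/7) = 64/343, f'(−5/7) = −275/49, so t_2 = (−5/7) − (64/343)/(−275/49) = −1311/1925.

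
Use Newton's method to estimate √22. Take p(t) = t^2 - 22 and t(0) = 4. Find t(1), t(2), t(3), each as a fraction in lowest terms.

p'(t) = 2t.
p(4) = -6, p'(4) = 8, so t(1) = 4 - (-6)/8 = 19/4.
p(19/4) = 9/16, p'(19/4) = 19/2, so t(2) = (19/4) - (9/16)/(19/2) = 713/152.
p(713/152) = 81/23104, p'(713/152) = 713/76, so t(3) = (713/152) - (81/23104)/(713/76) = 1016657/216752.

t(1) = 19/4, t(2) = 713/152, t(3) = 1016657/216752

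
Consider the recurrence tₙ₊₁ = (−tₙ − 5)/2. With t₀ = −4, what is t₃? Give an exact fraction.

−11/8

t₁ = (−(−4) − 5)/2 = −1/2.
t₂ = (−(−1/2) − 5)/2 = −9/4.
t₃ = (−(−9/4) − 5)/2 = −11/8.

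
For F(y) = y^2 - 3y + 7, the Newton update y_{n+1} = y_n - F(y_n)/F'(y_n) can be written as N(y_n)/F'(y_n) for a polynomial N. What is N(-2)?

F'(y) = 2y - 3.
N(y) = y·F'(y) - F(y) = y·(2y - 3) - (y^2 - 3y + 7) = y^2 - 7.
N(-2) = -3.

-3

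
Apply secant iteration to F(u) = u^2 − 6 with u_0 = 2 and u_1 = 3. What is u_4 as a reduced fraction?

F(2) = −2, F(3) = 3. u_2 = 3 − 3·(3 − 2)/(3 − (−2)) = 12/5.
F(3) = 3, F(12/5) = −6/25. u_3 = (12/5) − (−6/25)·((12/5) − 3)/((−6/25) − 3) = 22/9.
F(12/5) = −6/25, F(22/9) = −2/81. u_4 = (22/9) − (−2/81)·((22/9) − (12/5))/((−2/81) − (−6/25)) = 267/109.

267/109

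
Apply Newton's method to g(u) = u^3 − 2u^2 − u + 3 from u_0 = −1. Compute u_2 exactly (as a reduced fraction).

g'(u) = 3u^2 − 4u − 1.
g(−1) = 1, g'(−1) = 6, so u_1 = (−1) − 1/6 = −7/6.
g(−7/6) = −31/216, g'(−7/6) = 31/4, so u_2 = (−7/6) − (−31/216)/(31/4) = −31/27.

−31/27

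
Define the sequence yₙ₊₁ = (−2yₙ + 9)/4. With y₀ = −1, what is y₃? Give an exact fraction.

29/16

y₁ = (−2·(−1) + 9)/4 = 11/4.
y₂ = (−2·(11/4) + 9)/4 = 7/8.
y₃ = (−2·(7/8) + 9)/4 = 29/16.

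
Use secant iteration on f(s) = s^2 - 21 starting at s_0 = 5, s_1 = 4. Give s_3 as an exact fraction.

353/77

f(5) = 4, f(4) = -5. s_2 = 4 - (-5)·(4 - 5)/((-5) - 4) = 41/9.
f(4) = -5, f(41/9) = -20/81. s_3 = (41/9) - (-20/81)·((41/9) - 4)/((-20/81) - (-5)) = 353/77.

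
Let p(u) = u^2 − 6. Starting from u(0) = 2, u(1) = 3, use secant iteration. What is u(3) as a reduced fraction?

22/9

p(2) = −2, p(3) = 3. u(2) = 3 − 3·(3 − 2)/(3 − (−2)) = 12/5.
p(3) = 3, p(12/5) = −6/25. u(3) = (12/5) − (−6/25)·((12/5) − 3)/((−6/25) − 3) = 22/9.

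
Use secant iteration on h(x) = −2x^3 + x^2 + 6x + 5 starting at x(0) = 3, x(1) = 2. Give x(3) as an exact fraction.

27127/11741

h(3) = −22, h(2) = 5. x(2) = 2 − 5·(2 − 3)/(5 − (−22)) = 59/27.
h(2) = 5, h(59/27) = 39710/19683. x(3) = (59/27) − (39710/19683)·((59/27) − 2)/((39710/19683) − 5) = 27127/11741.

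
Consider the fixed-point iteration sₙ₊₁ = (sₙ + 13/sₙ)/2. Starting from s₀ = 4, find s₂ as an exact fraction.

s₁ = (4 + 13/4)/2 = 29/8.
s₂ = (29/8 + 13/(29/8))/2 = 1673/464.

1673/464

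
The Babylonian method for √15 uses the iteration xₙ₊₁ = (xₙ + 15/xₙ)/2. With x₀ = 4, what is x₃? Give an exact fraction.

7380481/1905632

x₁ = (4 + 15/4)/2 = 31/8.
x₂ = (31/8 + 15/(31/8))/2 = 1921/496.
x₃ = (1921/496 + 15/(1921/496))/2 = 7380481/1905632.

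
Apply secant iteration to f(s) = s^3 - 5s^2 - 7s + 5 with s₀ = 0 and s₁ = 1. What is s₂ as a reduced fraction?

5/11

f(0) = 5, f(1) = -6. s₂ = 1 - (-6)·(1 - 0)/((-6) - 5) = 5/11.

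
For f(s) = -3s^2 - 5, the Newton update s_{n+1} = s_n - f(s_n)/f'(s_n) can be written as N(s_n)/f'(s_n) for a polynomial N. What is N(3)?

-22

f'(s) = -6s.
N(s) = s·f'(s) - f(s) = s·(-6s) - (-3s^2 - 5) = -3s^2 + 5.
N(3) = -22.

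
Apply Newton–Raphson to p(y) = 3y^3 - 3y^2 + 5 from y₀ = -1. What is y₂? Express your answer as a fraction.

p'(y) = 9y^2 - 6y.
p(-1) = -1, p'(-1) = 15, so y₁ = (-1) - (-1)/15 = -14/15.
p(-14/15) = -59/1125, p'(-14/15) = 336/25, so y₂ = (-14/15) - (-59/1125)/(336/25) = -14053/15120.

-14053/15120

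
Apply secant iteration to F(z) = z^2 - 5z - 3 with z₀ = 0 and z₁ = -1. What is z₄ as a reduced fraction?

-85/157

F(0) = -3, F(-1) = 3. z₂ = (-1) - 3·((-1) - 0)/(3 - (-3)) = -1/2.
F(-1) = 3, F(-1/2) = -1/4. z₃ = (-1/2) - (-1/4)·((-1/2) - (-1))/((-1/4) - 3) = -7/13.
F(-1/2) = -1/4, F(-7/13) = -3/169. z₄ = (-7/13) - (-3/169)·((-7/13) - (-1/2))/((-3/169) - (-1/4)) = -85/157.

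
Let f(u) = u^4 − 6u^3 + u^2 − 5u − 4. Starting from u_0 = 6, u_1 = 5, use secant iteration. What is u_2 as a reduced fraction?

784/131

f(6) = 2, f(5) = −129. u_2 = 5 − (−129)·(5 − 6)/((−129) − 2) = 784/131.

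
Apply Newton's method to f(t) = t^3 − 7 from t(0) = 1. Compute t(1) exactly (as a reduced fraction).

3

f'(t) = 3t^2.
f(1) = −6, f'(1) = 3, so t(1) = 1 − (−6)/3 = 3.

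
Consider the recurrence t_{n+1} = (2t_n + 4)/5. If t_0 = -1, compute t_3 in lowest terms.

t_1 = (2·(-1) + 4)/5 = 2/5.
t_2 = (2·(2/5) + 4)/5 = 24/25.
t_3 = (2·(24/25) + 4)/5 = 148/125.

148/125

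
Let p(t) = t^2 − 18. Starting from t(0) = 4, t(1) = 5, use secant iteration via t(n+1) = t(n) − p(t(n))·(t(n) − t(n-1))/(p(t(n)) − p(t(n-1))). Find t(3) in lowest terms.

352/83

p(4) = −2, p(5) = 7. t(2) = 5 − 7·(5 − 4)/(7 − (−2)) = 38/9.
p(5) = 7, p(38/9) = −14/81. t(3) = (38/9) − (−14/81)·((38/9) − 5)/((−14/81) − 7) = 352/83.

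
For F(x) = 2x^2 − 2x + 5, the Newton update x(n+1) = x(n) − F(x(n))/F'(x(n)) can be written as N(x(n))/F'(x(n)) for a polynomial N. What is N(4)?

27

F'(x) = 4x − 2.
N(x) = x·F'(x) − F(x) = x·(4x − 2) − (2x^2 − 2x + 5) = 2x^2 − 5.
N(4) = 27.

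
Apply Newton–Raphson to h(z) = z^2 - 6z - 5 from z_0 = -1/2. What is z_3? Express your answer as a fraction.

h'(z) = 2z - 6.
h(-1/2) = -7/4, h'(-1/2) = -7, so z_1 = (-1/2) - (-7/4)/(-7) = -3/4.
h(-3/4) = 1/16, h'(-3/4) = -15/2, so z_2 = (-3/4) - (1/16)/(-15/2) = -89/120.
h(-89/120) = 1/14400, h'(-89/120) = -449/60, so z_3 = (-89/120) - (1/14400)/(-449/60) = -79921/107760.

-79921/107760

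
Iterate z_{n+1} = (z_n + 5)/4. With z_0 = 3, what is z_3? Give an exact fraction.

z_1 = (3 + 5)/4 = 2.
z_2 = (2 + 5)/4 = 7/4.
z_3 = ((7/4) + 5)/4 = 27/16.

27/16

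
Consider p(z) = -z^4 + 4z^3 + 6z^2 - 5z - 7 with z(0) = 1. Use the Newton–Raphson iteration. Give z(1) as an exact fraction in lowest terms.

p'(z) = -4z^3 + 12z^2 + 12z - 5.
p(1) = -3, p'(1) = 15, so z(1) = 1 - (-3)/15 = 6/5.

6/5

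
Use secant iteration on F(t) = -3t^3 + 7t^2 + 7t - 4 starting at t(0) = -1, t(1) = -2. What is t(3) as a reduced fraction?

-45436/43543

F(-1) = -1, F(-2) = 34. t(2) = (-2) - 34·((-2) - (-1))/(34 - (-1)) = -36/35.
F(-2) = 34, F(-36/35) = -22712/42875. t(3) = (-36/35) - (-22712/42875)·((-36/35) - (-2))/((-22712/42875) - 34) = -45436/43543.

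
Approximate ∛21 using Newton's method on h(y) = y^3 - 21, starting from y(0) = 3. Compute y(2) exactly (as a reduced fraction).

46559/16875

h'(y) = 3y^2.
h(3) = 6, h'(3) = 27, so y(1) = 3 - 6/27 = 25/9.
h(25/9) = 316/729, h'(25/9) = 625/27, so y(2) = (25/9) - (316/729)/(625/27) = 46559/16875.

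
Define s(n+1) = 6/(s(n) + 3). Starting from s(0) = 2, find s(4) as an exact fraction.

62/45

s(1) = 6/(2 + 3) = 6/5.
s(2) = 6/(6/5 + 3) = 10/7.
s(3) = 6/(10/7 + 3) = 42/31.
s(4) = 6/(42/31 + 3) = 62/45.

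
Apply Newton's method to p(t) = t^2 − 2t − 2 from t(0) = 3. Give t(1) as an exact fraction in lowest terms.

p'(t) = 2t − 2.
p(3) = 1, p'(3) = 4, so t(1) = 3 − 1/4 = 11/4.

11/4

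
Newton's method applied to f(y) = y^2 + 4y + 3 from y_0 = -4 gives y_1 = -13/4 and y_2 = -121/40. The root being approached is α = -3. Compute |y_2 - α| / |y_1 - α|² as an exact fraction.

y_1 - α = -13/4 - (-3) = -13/4 + 3 = -1/4, so |y_1 - α| = 1/4.
y_2 - α = -121/40 - (-3) = -121/40 + 3 = -1/40, so |y_2 - α| = 1/40.
|y_1 - α|² = 1/16.
Ratio = (1/40) / (1/16) = 2/5.

2/5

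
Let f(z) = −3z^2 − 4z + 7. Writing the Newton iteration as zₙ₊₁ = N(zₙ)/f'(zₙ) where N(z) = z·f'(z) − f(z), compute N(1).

−10

f'(z) = −6z − 4.
N(z) = z·f'(z) − f(z) = z·(−6z − 4) − (−3z^2 − 4z + 7) = −3z^2 − 7.
N(1) = −10.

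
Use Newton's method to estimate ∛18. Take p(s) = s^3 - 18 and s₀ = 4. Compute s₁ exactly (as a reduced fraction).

73/24

p'(s) = 3s^2.
p(4) = 46, p'(4) = 48, so s₁ = 4 - 46/48 = 73/24.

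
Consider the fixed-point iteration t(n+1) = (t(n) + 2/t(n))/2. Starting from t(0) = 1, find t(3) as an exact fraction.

t(1) = (1 + 2/1)/2 = 3/2.
t(2) = (3/2 + 2/(3/2))/2 = 17/12.
t(3) = (17/12 + 2/(17/12))/2 = 577/408.

577/408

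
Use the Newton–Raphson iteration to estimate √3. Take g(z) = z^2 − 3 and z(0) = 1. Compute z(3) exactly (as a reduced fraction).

g'(z) = 2z.
g(1) = −2, g'(1) = 2, so z(1) = 1 − (−2)/2 = 2.
g(2) = 1, g'(2) = 4, so z(2) = 2 − 1/4 = 7/4.
g(7/4) = 1/16, g'(7/4) = 7/2, so z(3) = (7/4) − (1/16)/(7/2) = 97/56.

97/56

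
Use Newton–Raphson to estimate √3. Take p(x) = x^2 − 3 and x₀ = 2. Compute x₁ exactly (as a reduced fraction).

p'(x) = 2x.
p(2) = 1, p'(2) = 4, so x₁ = 2 − 1/4 = 7/4.

7/4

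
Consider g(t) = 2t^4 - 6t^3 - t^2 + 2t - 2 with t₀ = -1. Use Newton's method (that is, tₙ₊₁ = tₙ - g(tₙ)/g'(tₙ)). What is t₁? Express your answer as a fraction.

-19/22

g'(t) = 8t^3 - 18t^2 - 2t + 2.
g(-1) = 3, g'(-1) = -22, so t₁ = (-1) - 3/(-22) = -19/22.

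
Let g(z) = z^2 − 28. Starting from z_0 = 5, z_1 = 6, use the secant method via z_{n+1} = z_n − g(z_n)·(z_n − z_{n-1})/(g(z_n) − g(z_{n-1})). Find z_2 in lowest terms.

g(5) = −3, g(6) = 8. z_2 = 6 − 8·(6 − 5)/(8 − (−3)) = 58/11.

58/11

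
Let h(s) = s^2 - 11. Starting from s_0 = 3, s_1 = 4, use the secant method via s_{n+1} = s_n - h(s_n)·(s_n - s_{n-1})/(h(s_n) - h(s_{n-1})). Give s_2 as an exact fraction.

23/7

h(3) = -2, h(4) = 5. s_2 = 4 - 5·(4 - 3)/(5 - (-2)) = 23/7.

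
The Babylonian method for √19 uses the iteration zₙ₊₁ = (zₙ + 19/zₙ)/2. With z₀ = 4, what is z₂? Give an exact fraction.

2441/560

z₁ = (4 + 19/4)/2 = 35/8.
z₂ = (35/8 + 19/(35/8))/2 = 2441/560.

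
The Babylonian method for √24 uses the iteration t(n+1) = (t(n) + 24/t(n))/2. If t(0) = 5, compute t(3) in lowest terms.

46099201/9409960

t(1) = (5 + 24/5)/2 = 49/10.
t(2) = (49/10 + 24/(49/10))/2 = 4801/980.
t(3) = (4801/980 + 24/(4801/980))/2 = 46099201/9409960.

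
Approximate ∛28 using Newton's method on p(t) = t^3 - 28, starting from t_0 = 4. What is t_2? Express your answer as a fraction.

1031/338

p'(t) = 3t^2.
p(4) = 36, p'(4) = 48, so t_1 = 4 - 36/48 = 13/4.
p(13/4) = 405/64, p'(13/4) = 507/16, so t_2 = (13/4) - (405/64)/(507/16) = 1031/338.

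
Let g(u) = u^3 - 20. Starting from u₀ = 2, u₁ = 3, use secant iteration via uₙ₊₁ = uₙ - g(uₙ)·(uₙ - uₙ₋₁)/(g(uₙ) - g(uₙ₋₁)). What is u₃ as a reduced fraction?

g(2) = -12, g(3) = 7. u₂ = 3 - 7·(3 - 2)/(7 - (-12)) = 50/19.
g(3) = 7, g(50/19) = -12180/6859. u₃ = (50/19) - (-12180/6859)·((50/19) - 3)/((-12180/6859) - 7) = 23270/8599.

23270/8599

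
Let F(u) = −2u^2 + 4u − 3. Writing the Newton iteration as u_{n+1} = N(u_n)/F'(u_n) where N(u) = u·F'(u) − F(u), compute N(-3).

−15

F'(u) = −4u + 4.
N(u) = u·F'(u) − F(u) = u·(−4u + 4) − (−2u^2 + 4u − 3) = −2u^2 + 3.
N(-3) = −15.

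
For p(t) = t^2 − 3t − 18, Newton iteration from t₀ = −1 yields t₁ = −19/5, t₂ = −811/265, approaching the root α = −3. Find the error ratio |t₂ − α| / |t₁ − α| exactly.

4/53

t₁ − α = −19/5 − (−3) = −19/5 + 3 = −4/5, so |t₁ − α| = 4/5.
t₂ − α = −811/265 − (−3) = −811/265 + 3 = −16/265, so |t₂ − α| = 16/265.
Ratio = (16/265) / (4/5) = 4/53.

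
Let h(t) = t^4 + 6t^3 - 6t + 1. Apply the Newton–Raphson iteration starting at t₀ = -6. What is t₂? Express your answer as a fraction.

h'(t) = 4t^3 + 18t^2 - 6.
h(-6) = 37, h'(-6) = -222, so t₁ = (-6) - 37/(-222) = -35/6.
h(-35/6) = 3781/1296, h'(-35/6) = -5062/27, so t₂ = (-35/6) - (3781/1296)/(-5062/27) = -471193/80992.

-471193/80992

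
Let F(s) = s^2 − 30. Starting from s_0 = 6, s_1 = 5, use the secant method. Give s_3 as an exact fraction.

F(6) = 6, F(5) = −5. s_2 = 5 − (−5)·(5 − 6)/((−5) − 6) = 60/11.
F(5) = −5, F(60/11) = −30/121. s_3 = (60/11) − (−30/121)·((60/11) − 5)/((−30/121) − (−5)) = 126/23.

126/23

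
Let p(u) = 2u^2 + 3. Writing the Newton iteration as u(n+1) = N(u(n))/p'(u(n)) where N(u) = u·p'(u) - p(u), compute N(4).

29

p'(u) = 4u.
N(u) = u·p'(u) - p(u) = u·(4u) - (2u^2 + 3) = 2u^2 - 3.
N(4) = 29.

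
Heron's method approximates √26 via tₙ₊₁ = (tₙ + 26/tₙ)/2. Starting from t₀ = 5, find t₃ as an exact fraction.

t₁ = (5 + 26/5)/2 = 51/10.
t₂ = (51/10 + 26/(51/10))/2 = 5201/1020.
t₃ = (5201/1020 + 26/(5201/1020))/2 = 54100801/10610040.

54100801/10610040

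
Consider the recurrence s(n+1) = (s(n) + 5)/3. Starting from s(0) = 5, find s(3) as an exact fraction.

70/27

s(1) = (5 + 5)/3 = 10/3.
s(2) = ((10/3) + 5)/3 = 25/9.
s(3) = ((25/9) + 5)/3 = 70/27.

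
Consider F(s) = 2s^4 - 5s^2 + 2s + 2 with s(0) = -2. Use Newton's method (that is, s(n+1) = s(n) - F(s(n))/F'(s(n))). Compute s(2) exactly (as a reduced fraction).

-2612453/1564724

F'(s) = 8s^3 - 10s + 2.
F(-2) = 10, F'(-2) = -42, so s(1) = (-2) - 10/(-42) = -37/21.
F(-37/21) = 433325/194481, F'(-37/21) = -223532/9261, so s(2) = (-37/21) - (433325/194481)/(-223532/9261) = -2612453/1564724.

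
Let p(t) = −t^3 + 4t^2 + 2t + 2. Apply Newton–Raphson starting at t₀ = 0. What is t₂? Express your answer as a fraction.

−4/9

p'(t) = −3t^2 + 8t + 2.
p(0) = 2, p'(0) = 2, so t₁ = 0 − 2/2 = −1.
p(−1) = 5, p'(−1) = −9, so t₂ = (−1) − 5/(−9) = −4/9.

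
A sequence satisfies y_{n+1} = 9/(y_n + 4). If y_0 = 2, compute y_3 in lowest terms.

99/62

y_1 = 9/(2 + 4) = 3/2.
y_2 = 9/(3/2 + 4) = 18/11.
y_3 = 9/(18/11 + 4) = 99/62.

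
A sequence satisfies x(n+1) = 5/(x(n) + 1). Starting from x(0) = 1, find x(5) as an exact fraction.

x(1) = 5/(1 + 1) = 5/2.
x(2) = 5/(5/2 + 1) = 10/7.
x(3) = 5/(10/7 + 1) = 35/17.
x(4) = 5/(35/17 + 1) = 85/52.
x(5) = 5/(85/52 + 1) = 260/137.

260/137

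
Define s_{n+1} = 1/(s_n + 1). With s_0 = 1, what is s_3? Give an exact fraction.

3/5

s_1 = 1/(1 + 1) = 1/2.
s_2 = 1/(1/2 + 1) = 2/3.
s_3 = 1/(2/3 + 1) = 3/5.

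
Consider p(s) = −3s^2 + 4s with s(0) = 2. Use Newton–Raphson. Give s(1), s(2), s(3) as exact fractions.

p'(s) = −6s + 4.
p(2) = −4, p'(2) = −8, so s(1) = 2 − (−4)/(−8) = 3/2.
p(3/2) = −3/4, p'(3/2) = −5, so s(2) = (3/2) − (−3/4)/(−5) = 27/20.
p(27/20) = −27/400, p'(27/20) = −41/10, so s(3) = (27/20) − (−27/400)/(−41/10) = 2187/1640.

s(1) = 3/2, s(2) = 27/20, s(3) = 2187/1640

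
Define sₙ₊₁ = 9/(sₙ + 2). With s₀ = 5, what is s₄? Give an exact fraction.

s₁ = 9/(5 + 2) = 9/7.
s₂ = 9/(9/7 + 2) = 63/23.
s₃ = 9/(63/23 + 2) = 207/109.
s₄ = 9/(207/109 + 2) = 981/425.

981/425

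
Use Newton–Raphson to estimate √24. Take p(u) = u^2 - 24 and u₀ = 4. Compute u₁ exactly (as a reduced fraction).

p'(u) = 2u.
p(4) = -8, p'(4) = 8, so u₁ = 4 - (-8)/8 = 5.

5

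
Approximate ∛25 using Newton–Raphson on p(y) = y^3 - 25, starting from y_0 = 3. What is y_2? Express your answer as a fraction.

1478153/505521

p'(y) = 3y^2.
p(3) = 2, p'(3) = 27, so y_1 = 3 - 2/27 = 79/27.
p(79/27) = 964/19683, p'(79/27) = 6241/243, so y_2 = (79/27) - (964/19683)/(6241/243) = 1478153/505521.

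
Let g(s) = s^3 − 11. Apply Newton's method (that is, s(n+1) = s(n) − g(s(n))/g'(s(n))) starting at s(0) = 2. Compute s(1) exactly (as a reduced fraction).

9/4

g'(s) = 3s^2.
g(2) = −3, g'(2) = 12, so s(1) = 2 − (−3)/12 = 9/4.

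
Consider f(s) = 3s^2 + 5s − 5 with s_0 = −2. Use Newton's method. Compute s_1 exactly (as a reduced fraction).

−17/7

f'(s) = 6s + 5.
f(−2) = −3, f'(−2) = −7, so s_1 = (−2) − (−3)/(−7) = −17/7.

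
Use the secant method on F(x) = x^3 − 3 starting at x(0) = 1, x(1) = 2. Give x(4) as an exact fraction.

20671423/14273229

F(1) = −2, F(2) = 5. x(2) = 2 − 5·(2 − 1)/(5 − (−2)) = 9/7.
F(2) = 5, F(9/7) = −300/343. x(3) = (9/7) − (−300/343)·((9/7) − 2)/((−300/343) − 5) = 561/403.
F(9/7) = −300/343, F(561/403) = −19794000/65450827. x(4) = (561/403) − (−19794000/65450827)·((561/403) − (9/7))/((−19794000/65450827) − (−300/343)) = 20671423/14273229.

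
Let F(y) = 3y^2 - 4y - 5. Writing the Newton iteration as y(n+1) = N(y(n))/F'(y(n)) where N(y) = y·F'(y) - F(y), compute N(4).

F'(y) = 6y - 4.
N(y) = y·F'(y) - F(y) = y·(6y - 4) - (3y^2 - 4y - 5) = 3y^2 + 5.
N(4) = 53.

53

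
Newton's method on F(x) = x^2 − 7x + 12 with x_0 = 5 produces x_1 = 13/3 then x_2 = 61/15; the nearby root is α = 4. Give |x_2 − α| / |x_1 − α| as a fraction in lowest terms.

x_1 − α = 13/3 − 4 = 1/3, so |x_1 − α| = 1/3.
x_2 − α = 61/15 − 4 = 1/15, so |x_2 − α| = 1/15.
Ratio = (1/15) / (1/3) = 1/5.

1/5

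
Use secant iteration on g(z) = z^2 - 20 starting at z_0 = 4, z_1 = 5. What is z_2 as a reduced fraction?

40/9

g(4) = -4, g(5) = 5. z_2 = 5 - 5·(5 - 4)/(5 - (-4)) = 40/9.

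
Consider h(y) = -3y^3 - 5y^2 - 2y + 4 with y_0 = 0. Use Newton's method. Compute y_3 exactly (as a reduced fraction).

h'(y) = -9y^2 - 10y - 2.
h(0) = 4, h'(0) = -2, so y_1 = 0 - 4/(-2) = 2.
h(2) = -44, h'(2) = -58, so y_2 = 2 - (-44)/(-58) = 36/29.
h(36/29) = -290884/24389, h'(36/29) = -23786/841, so y_3 = (36/29) - (-290884/24389)/(-23786/841) = 282706/344897.

282706/344897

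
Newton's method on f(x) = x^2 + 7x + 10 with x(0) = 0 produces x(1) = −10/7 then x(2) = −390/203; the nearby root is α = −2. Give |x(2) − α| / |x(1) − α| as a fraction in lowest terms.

4/29

x(1) − α = −10/7 − (−2) = −10/7 + 2 = 4/7, so |x(1) − α| = 4/7.
x(2) − α = −390/203 − (−2) = −390/203 + 2 = 16/203, so |x(2) − α| = 16/203.
Ratio = (16/203) / (4/7) = 4/29.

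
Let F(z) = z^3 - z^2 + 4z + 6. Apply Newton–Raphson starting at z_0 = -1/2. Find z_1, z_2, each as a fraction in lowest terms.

z_1 = -26/23, z_2 = -20617/20470

F'(z) = 3z^2 - 2z + 4.
F(-1/2) = 29/8, F'(-1/2) = 23/4, so z_1 = (-1/2) - (29/8)/(23/4) = -26/23.
F(-26/23) = -15138/12167, F'(-26/23) = 5340/529, so z_2 = (-26/23) - (-15138/12167)/(5340/529) = -20617/20470.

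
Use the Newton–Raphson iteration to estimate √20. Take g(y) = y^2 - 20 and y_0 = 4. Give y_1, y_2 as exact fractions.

y_1 = 9/2, y_2 = 161/36

g'(y) = 2y.
g(4) = -4, g'(4) = 8, so y_1 = 4 - (-4)/8 = 9/2.
g(9/2) = 1/4, g'(9/2) = 9, so y_2 = (9/2) - (1/4)/9 = 161/36.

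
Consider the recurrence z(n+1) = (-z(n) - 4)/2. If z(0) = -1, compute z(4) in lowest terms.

z(1) = (-(-1) - 4)/2 = -3/2.
z(2) = (-(-3/2) - 4)/2 = -5/4.
z(3) = (-(-5/4) - 4)/2 = -11/8.
z(4) = (-(-11/8) - 4)/2 = -21/16.

-21/16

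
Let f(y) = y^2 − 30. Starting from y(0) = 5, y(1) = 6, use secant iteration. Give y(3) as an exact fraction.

f(5) = −5, f(6) = 6. y(2) = 6 − 6·(6 − 5)/(6 − (−5)) = 60/11.
f(6) = 6, f(60/11) = −30/121. y(3) = (60/11) − (−30/121)·((60/11) − 6)/((−30/121) − 6) = 115/21.

115/21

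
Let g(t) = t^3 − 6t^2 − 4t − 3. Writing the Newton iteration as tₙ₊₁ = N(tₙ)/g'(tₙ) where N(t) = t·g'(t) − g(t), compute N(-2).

g'(t) = 3t^2 − 12t − 4.
N(t) = t·g'(t) − g(t) = t·(3t^2 − 12t − 4) − (t^3 − 6t^2 − 4t − 3) = 2t^3 − 6t^2 + 3.
N(-2) = −37.

−37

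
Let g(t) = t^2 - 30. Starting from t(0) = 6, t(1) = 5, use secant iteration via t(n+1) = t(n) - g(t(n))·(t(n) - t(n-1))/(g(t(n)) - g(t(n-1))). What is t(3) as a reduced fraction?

g(6) = 6, g(5) = -5. t(2) = 5 - (-5)·(5 - 6)/((-5) - 6) = 60/11.
g(5) = -5, g(60/11) = -30/121. t(3) = (60/11) - (-30/121)·((60/11) - 5)/((-30/121) - (-5)) = 126/23.

126/23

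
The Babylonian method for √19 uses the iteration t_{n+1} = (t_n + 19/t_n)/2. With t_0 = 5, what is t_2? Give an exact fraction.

t_1 = (5 + 19/5)/2 = 22/5.
t_2 = (22/5 + 19/(22/5))/2 = 959/220.

959/220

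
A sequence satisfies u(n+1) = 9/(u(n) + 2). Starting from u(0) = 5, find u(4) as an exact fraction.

981/425

u(1) = 9/(5 + 2) = 9/7.
u(2) = 9/(9/7 + 2) = 63/23.
u(3) = 9/(63/23 + 2) = 207/109.
u(4) = 9/(207/109 + 2) = 981/425.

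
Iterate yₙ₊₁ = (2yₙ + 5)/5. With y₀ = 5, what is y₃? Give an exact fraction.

y₁ = (2·5 + 5)/5 = 3.
y₂ = (2·3 + 5)/5 = 11/5.
y₃ = (2·(11/5) + 5)/5 = 47/25.

47/25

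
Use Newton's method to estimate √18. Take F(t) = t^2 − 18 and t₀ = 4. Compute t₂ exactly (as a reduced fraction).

577/136

F'(t) = 2t.
F(4) = −2, F'(4) = 8, so t₁ = 4 − (−2)/8 = 17/4.
F(17/4) = 1/16, F'(17/4) = 17/2, so t₂ = (17/4) − (1/16)/(17/2) = 577/136.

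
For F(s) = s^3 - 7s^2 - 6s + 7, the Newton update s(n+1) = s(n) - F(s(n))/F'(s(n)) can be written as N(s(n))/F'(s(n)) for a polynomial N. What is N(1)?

-12

F'(s) = 3s^2 - 14s - 6.
N(s) = s·F'(s) - F(s) = s·(3s^2 - 14s - 6) - (s^3 - 7s^2 - 6s + 7) = 2s^3 - 7s^2 - 7.
N(1) = -12.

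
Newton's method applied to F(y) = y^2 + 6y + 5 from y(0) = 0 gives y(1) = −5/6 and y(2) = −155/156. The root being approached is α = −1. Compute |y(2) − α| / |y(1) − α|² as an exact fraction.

y(1) − α = −5/6 − (−1) = −5/6 + 1 = 1/6, so |y(1) − α| = 1/6.
y(2) − α = −155/156 − (−1) = −155/156 + 1 = 1/156, so |y(2) − α| = 1/156.
|y(1) − α|² = 1/36.
Ratio = (1/156) / (1/36) = 3/13.

3/13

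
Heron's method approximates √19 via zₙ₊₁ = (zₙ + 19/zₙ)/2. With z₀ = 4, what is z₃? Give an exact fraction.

11916881/2733920

z₁ = (4 + 19/4)/2 = 35/8.
z₂ = (35/8 + 19/(35/8))/2 = 2441/560.
z₃ = (2441/560 + 19/(2441/560))/2 = 11916881/2733920.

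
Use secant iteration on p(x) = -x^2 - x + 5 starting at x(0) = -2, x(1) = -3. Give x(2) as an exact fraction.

p(-2) = 3, p(-3) = -1. x(2) = (-3) - (-1)·((-3) - (-2))/((-1) - 3) = -11/4.

-11/4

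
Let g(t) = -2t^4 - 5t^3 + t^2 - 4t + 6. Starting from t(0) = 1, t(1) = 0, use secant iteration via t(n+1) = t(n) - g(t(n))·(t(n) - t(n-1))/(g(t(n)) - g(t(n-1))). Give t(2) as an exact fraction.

g(1) = -4, g(0) = 6. t(2) = 0 - 6·(0 - 1)/(6 - (-4)) = 3/5.

3/5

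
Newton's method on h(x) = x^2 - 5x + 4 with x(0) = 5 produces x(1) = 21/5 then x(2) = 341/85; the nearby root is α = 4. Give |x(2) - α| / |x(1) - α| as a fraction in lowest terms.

1/17

x(1) - α = 21/5 - 4 = 1/5, so |x(1) - α| = 1/5.
x(2) - α = 341/85 - 4 = 1/85, so |x(2) - α| = 1/85.
Ratio = (1/85) / (1/5) = 1/17.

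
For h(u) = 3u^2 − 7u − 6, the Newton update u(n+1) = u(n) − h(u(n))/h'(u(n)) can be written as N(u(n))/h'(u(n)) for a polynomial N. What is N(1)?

9

h'(u) = 6u − 7.
N(u) = u·h'(u) − h(u) = u·(6u − 7) − (3u^2 − 7u − 6) = 3u^2 + 6.
N(1) = 9.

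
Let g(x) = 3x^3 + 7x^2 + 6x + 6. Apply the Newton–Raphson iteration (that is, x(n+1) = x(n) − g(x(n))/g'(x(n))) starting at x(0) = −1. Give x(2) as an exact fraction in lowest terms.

g'(x) = 9x^2 + 14x + 6.
g(−1) = 4, g'(−1) = 1, so x(1) = (−1) − 4/1 = −5.
g(−5) = −224, g'(−5) = 161, so x(2) = (−5) − (−224)/161 = −83/23.

−83/23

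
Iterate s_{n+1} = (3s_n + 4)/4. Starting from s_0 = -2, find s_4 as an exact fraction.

s_1 = (3·(-2) + 4)/4 = -1/2.
s_2 = (3·(-1/2) + 4)/4 = 5/8.
s_3 = (3·(5/8) + 4)/4 = 47/32.
s_4 = (3·(47/32) + 4)/4 = 269/128.

269/128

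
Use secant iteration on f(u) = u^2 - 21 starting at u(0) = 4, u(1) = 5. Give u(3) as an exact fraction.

f(4) = -5, f(5) = 4. u(2) = 5 - 4·(5 - 4)/(4 - (-5)) = 41/9.
f(5) = 4, f(41/9) = -20/81. u(3) = (41/9) - (-20/81)·((41/9) - 5)/((-20/81) - 4) = 197/43.

197/43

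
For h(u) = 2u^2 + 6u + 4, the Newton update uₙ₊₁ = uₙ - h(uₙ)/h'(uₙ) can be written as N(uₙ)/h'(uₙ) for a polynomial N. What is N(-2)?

h'(u) = 4u + 6.
N(u) = u·h'(u) - h(u) = u·(4u + 6) - (2u^2 + 6u + 4) = 2u^2 - 4.
N(-2) = 4.

4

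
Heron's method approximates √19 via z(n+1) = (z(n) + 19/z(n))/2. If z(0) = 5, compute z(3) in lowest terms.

z(1) = (5 + 19/5)/2 = 22/5.
z(2) = (22/5 + 19/(22/5))/2 = 959/220.
z(3) = (959/220 + 19/(959/220))/2 = 1839281/421960.

1839281/421960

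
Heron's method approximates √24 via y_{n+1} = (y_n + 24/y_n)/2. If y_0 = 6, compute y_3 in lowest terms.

y_1 = (6 + 24/6)/2 = 5.
y_2 = (5 + 24/5)/2 = 49/10.
y_3 = (49/10 + 24/(49/10))/2 = 4801/980.

4801/980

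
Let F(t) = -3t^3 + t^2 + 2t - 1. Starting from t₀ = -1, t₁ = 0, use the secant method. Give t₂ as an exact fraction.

-1/2

F(-1) = 1, F(0) = -1. t₂ = 0 - (-1)·(0 - (-1))/((-1) - 1) = -1/2.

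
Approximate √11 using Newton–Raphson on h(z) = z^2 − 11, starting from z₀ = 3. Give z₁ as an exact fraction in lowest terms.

h'(z) = 2z.
h(3) = −2, h'(3) = 6, so z₁ = 3 − (−2)/6 = 10/3.

10/3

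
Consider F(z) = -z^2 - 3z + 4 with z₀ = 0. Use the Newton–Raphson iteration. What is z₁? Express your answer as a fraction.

4/3

F'(z) = -2z - 3.
F(0) = 4, F'(0) = -3, so z₁ = 0 - 4/(-3) = 4/3.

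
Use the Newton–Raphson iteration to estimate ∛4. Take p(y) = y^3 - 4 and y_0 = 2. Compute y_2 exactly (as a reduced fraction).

358/225

p'(y) = 3y^2.
p(2) = 4, p'(2) = 12, so y_1 = 2 - 4/12 = 5/3.
p(5/3) = 17/27, p'(5/3) = 25/3, so y_2 = (5/3) - (17/27)/(25/3) = 358/225.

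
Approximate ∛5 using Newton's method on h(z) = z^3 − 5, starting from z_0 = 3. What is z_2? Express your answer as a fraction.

h'(z) = 3z^2.
h(3) = 22, h'(3) = 27, so z_1 = 3 − 22/27 = 59/27.
h(59/27) = 106964/19683, h'(59/27) = 3481/243, so z_2 = (59/27) − (106964/19683)/(3481/243) = 509173/281961.

509173/281961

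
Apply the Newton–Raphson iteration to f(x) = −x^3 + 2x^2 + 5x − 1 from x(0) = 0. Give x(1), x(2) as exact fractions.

x(1) = 1/5, x(2) = 133/710

f'(x) = −3x^2 + 4x + 5.
f(0) = −1, f'(0) = 5, so x(1) = 0 − (−1)/5 = 1/5.
f(1/5) = 9/125, f'(1/5) = 142/25, so x(2) = (1/5) − (9/125)/(142/25) = 133/710.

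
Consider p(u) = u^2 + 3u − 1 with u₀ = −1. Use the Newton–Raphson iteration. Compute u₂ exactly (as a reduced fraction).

p'(u) = 2u + 3.
p(−1) = −3, p'(−1) = 1, so u₁ = (−1) − (−3)/1 = 2.
p(2) = 9, p'(2) = 7, so u₂ = 2 − 9/7 = 5/7.

5/7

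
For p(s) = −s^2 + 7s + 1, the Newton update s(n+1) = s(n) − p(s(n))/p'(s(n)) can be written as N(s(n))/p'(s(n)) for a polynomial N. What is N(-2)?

p'(s) = −2s + 7.
N(s) = s·p'(s) − p(s) = s·(−2s + 7) − (−s^2 + 7s + 1) = −s^2 − 1.
N(-2) = −5.

−5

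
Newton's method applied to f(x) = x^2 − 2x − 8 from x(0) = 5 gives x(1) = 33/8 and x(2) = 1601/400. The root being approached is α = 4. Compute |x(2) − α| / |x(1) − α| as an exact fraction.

x(1) − α = 33/8 − 4 = 1/8, so |x(1) − α| = 1/8.
x(2) − α = 1601/400 − 4 = 1/400, so |x(2) − α| = 1/400.
Ratio = (1/400) / (1/8) = 1/50.

1/50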